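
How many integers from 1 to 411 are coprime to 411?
272

411 = 3 × 137
φ(n) = n × ∏(1 - 1/p) for each prime p dividing n
φ(411) = 411 × (1 - 1/3) × (1 - 1/137) = 272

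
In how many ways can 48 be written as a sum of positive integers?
147273

p(n) counts ways to write n as a sum of positive integers (order ignored).
Euler's pentagonal recurrence: p(k) = p(k-1) + p(k-2) - p(k-5) - p(k-7) + p(k-12) + p(k-15) - ... (offsets j(3j∓1)/2, signs ++--, p(0)=1, p(<0)=0).
DP table for k = 0..47: p(0)=1, p(1)=1, p(2)=2, p(3)=3, p(4)=5, p(5)=7, p(6)=11, p(7)=15, p(8)=22, p(9)=30, p(10)=42, p(11)=56, p(12)=77, p(13)=101, p(14)=135, p(15)=176, p(16)=231, p(17)=297, p(18)=385, p(19)=490, p(20)=627, p(21)=792, p(22)=1002, p(23)=1255, p(24)=1575, p(25)=1958, p(26)=2436, p(27)=3010, p(28)=3718, p(29)=4565, p(30)=5604, p(31)=6842, p(32)=8349, p(33)=10143, p(34)=12310, p(35)=14883, p(36)=17977, p(37)=21637, p(38)=26015, p(39)=31185, p(40)=37338, p(41)=44583, p(42)=53174, p(43)=63261, p(44)=75175, p(45)=89134, p(46)=105558, p(47)=124754.
Final step: p(48) = p(47) + p(46) - p(43) - p(41) + p(36) + p(33) - p(26) - p(22) + p(13) + p(8)
= 124754 + 105558 - 63261 - 44583 + 17977 + 10143 - 2436 - 1002 + 101 + 22
= 147273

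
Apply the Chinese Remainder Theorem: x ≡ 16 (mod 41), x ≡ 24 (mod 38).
1164

Using Chinese Remainder Theorem:
M = 41 × 38 = 1558
M1 = 38, M2 = 41
y1 = 38^(-1) mod 41 = 27
y2 = 41^(-1) mod 38 = 13
x = (16×38×27 + 24×41×13) mod 1558 = 1164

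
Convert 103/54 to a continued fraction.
[1; 1, 9, 1, 4]

Euclidean algorithm steps:
103 = 1 × 54 + 49
54 = 1 × 49 + 5
49 = 9 × 5 + 4
5 = 1 × 4 + 1
4 = 4 × 1 + 0
Continued fraction: [1; 1, 9, 1, 4]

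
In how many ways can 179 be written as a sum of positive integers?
625846753120

p(n) counts ways to write n as a sum of positive integers (order ignored).
Euler's pentagonal recurrence: p(k) = p(k-1) + p(k-2) - p(k-5) - p(k-7) + p(k-12) + p(k-15) - ... (offsets j(3j∓1)/2, signs ++--, p(0)=1, p(<0)=0).
DP table for k = 0..178: p(0)=1, p(1)=1, p(2)=2, p(3)=3, p(4)=5, p(5)=7, p(6)=11, p(7)=15, p(8)=22, p(9)=30, p(10)=42, p(11)=56, p(12)=77, p(13)=101, p(14)=135, p(15)=176, p(16)=231, p(17)=297, p(18)=385, p(19)=490, p(20)=627, p(21)=792, p(22)=1002, p(23)=1255, p(24)=1575, p(25)=1958, p(26)=2436, p(27)=3010, p(28)=3718, p(29)=4565, p(30)=5604, p(31)=6842, p(32)=8349, p(33)=10143, p(34)=12310, p(35)=14883, p(36)=17977, p(37)=21637, p(38)=26015, p(39)=31185, p(40)=37338, p(41)=44583, p(42)=53174, p(43)=63261, p(44)=75175, p(45)=89134, p(46)=105558, p(47)=124754, p(48)=147273, p(49)=173525, p(50)=204226, p(51)=239943, p(52)=281589, p(53)=329931, p(54)=386155, p(55)=451276, p(56)=526823, p(57)=614154, p(58)=715220, p(59)=831820, p(60)=966467, p(61)=1121505, p(62)=1300156, p(63)=1505499, p(64)=1741630, p(65)=2012558, p(66)=2323520, p(67)=2679689, p(68)=3087735, p(69)=3554345, p(70)=4087968, p(71)=4697205, p(72)=5392783, p(73)=6185689, p(74)=7089500, p(75)=8118264, p(76)=9289091, p(77)=10619863, p(78)=12132164, p(79)=13848650, p(80)=15796476, p(81)=18004327, p(82)=20506255, p(83)=23338469, p(84)=26543660, p(85)=30167357, p(86)=34262962, p(87)=38887673, p(88)=44108109, p(89)=49995925, p(90)=56634173, p(91)=64112359, p(92)=72533807, p(93)=82010177, p(94)=92669720, p(95)=104651419, p(96)=118114304, p(97)=133230930, p(98)=150198136, p(99)=169229875, p(100)=190569292, p(101)=214481126, p(102)=241265379, p(103)=271248950, p(104)=304801365, p(105)=342325709, p(106)=384276336, p(107)=431149389, p(108)=483502844, p(109)=541946240, p(110)=607163746, p(111)=679903203, p(112)=761002156, p(113)=851376628, p(114)=952050665, p(115)=1064144451, p(116)=1188908248, p(117)=1327710076, p(118)=1482074143, p(119)=1653668665, p(120)=1844349560, p(121)=2056148051, p(122)=2291320912, p(123)=2552338241, p(124)=2841940500, p(125)=3163127352, p(126)=3519222692, p(127)=3913864295, p(128)=4351078600, p(129)=4835271870, p(130)=5371315400, p(131)=5964539504, p(132)=6620830889, p(133)=7346629512, p(134)=8149040695, p(135)=9035836076, p(136)=10015581680, p(137)=11097645016, p(138)=12292341831, p(139)=13610949895, p(140)=15065878135, p(141)=16670689208, p(142)=18440293320, p(143)=20390982757, p(144)=22540654445, p(145)=24908858009, p(146)=27517052599, p(147)=30388671978, p(148)=33549419497, p(149)=37027355200, p(150)=40853235313, p(151)=45060624582, p(152)=49686288421, p(153)=54770336324, p(154)=60356673280, p(155)=66493182097, p(156)=73232243759, p(157)=80630964769, p(158)=88751778802, p(159)=97662728555, p(160)=107438159466, p(161)=118159068427, p(162)=129913904637, p(163)=142798995930, p(164)=156919475295, p(165)=172389800255, p(166)=189334822579, p(167)=207890420102, p(168)=228204732751, p(169)=250438925115, p(170)=274768617130, p(171)=301384802048, p(172)=330495499613, p(173)=362326859895, p(174)=397125074750, p(175)=435157697830, p(176)=476715857290, p(177)=522115831195, p(178)=571701605655.
Final step: p(179) = p(178) + p(177) - p(174) - p(172) + p(167) + p(164) - p(157) - p(153) + p(144) + p(139) - p(128) - p(122) + p(109) + p(102) - p(87) - p(79) + p(62) + p(53) - p(34) - p(24) + p(3)
= 571701605655 + 522115831195 - 397125074750 - 330495499613 + 207890420102 + 156919475295 - 80630964769 - 54770336324 + 22540654445 + 13610949895 - 4351078600 - 2291320912 + 541946240 + 241265379 - 38887673 - 13848650 + 1300156 + 329931 - 12310 - 1575 + 3
= 625846753120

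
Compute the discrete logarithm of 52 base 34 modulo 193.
145

Baby-step giant-step with step n = ⌈√193⌉ = 14.
Baby steps 34^j mod 193 (j:value) for j=0..13: 0:1, 1:34, 2:191, 3:125, 4:4, 5:136, 6:185, 7:114, 8:16, 9:158, 10:161, 11:70, 12:64, 13:53.
Giant-step multiplier: 34^(-14) ≡ 34^(192-14) = 34^178 ≡ 98 (mod 193).
Giant steps γ_i = 52·98^i mod 193: γ_0=52, γ_1=78, γ_2=117, γ_3=79, γ_4=22, γ_5=33, γ_6=146, γ_7=26, γ_8=39, γ_9=155, γ_10=136 (in table at j=5).
x = i·n + j = 10·14 + 5 = 145.
Check: 34^145 ≡ 52 (mod 193).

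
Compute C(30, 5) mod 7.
0

Using Lucas' theorem:
Write n=30 and k=5 in base 7:
n in base 7: [4, 2]
k in base 7: [0, 5]
C(30,5) mod 7 = ∏ C(n_i, k_i) mod 7
Digit binomials (mod 7): C(4,0) = 1; C(2,5) = 0 (k_i > n_i)
Product: 1 × 0 = 0 ≡ 0 (mod 7)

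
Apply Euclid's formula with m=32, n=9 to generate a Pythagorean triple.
(943, 576, 1105)

Euclid's formula: a = m² - n², b = 2mn, c = m² + n²
m = 32, n = 9
a = 32² - 9² = 1024 - 81 = 943
b = 2 × 32 × 9 = 576
c = 32² + 9² = 1024 + 81 = 1105
Verification: 943² + 576² = 889249 + 331776 = 1221025 = 1105² ✓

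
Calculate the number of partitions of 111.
679903203

p(n) counts ways to write n as a sum of positive integers (order ignored).
Euler's pentagonal recurrence: p(k) = p(k-1) + p(k-2) - p(k-5) - p(k-7) + p(k-12) + p(k-15) - ... (offsets j(3j∓1)/2, signs ++--, p(0)=1, p(<0)=0).
DP table for k = 0..110: p(0)=1, p(1)=1, p(2)=2, p(3)=3, p(4)=5, p(5)=7, p(6)=11, p(7)=15, p(8)=22, p(9)=30, p(10)=42, p(11)=56, p(12)=77, p(13)=101, p(14)=135, p(15)=176, p(16)=231, p(17)=297, p(18)=385, p(19)=490, p(20)=627, p(21)=792, p(22)=1002, p(23)=1255, p(24)=1575, p(25)=1958, p(26)=2436, p(27)=3010, p(28)=3718, p(29)=4565, p(30)=5604, p(31)=6842, p(32)=8349, p(33)=10143, p(34)=12310, p(35)=14883, p(36)=17977, p(37)=21637, p(38)=26015, p(39)=31185, p(40)=37338, p(41)=44583, p(42)=53174, p(43)=63261, p(44)=75175, p(45)=89134, p(46)=105558, p(47)=124754, p(48)=147273, p(49)=173525, p(50)=204226, p(51)=239943, p(52)=281589, p(53)=329931, p(54)=386155, p(55)=451276, p(56)=526823, p(57)=614154, p(58)=715220, p(59)=831820, p(60)=966467, p(61)=1121505, p(62)=1300156, p(63)=1505499, p(64)=1741630, p(65)=2012558, p(66)=2323520, p(67)=2679689, p(68)=3087735, p(69)=3554345, p(70)=4087968, p(71)=4697205, p(72)=5392783, p(73)=6185689, p(74)=7089500, p(75)=8118264, p(76)=9289091, p(77)=10619863, p(78)=12132164, p(79)=13848650, p(80)=15796476, p(81)=18004327, p(82)=20506255, p(83)=23338469, p(84)=26543660, p(85)=30167357, p(86)=34262962, p(87)=38887673, p(88)=44108109, p(89)=49995925, p(90)=56634173, p(91)=64112359, p(92)=72533807, p(93)=82010177, p(94)=92669720, p(95)=104651419, p(96)=118114304, p(97)=133230930, p(98)=150198136, p(99)=169229875, p(100)=190569292, p(101)=214481126, p(102)=241265379, p(103)=271248950, p(104)=304801365, p(105)=342325709, p(106)=384276336, p(107)=431149389, p(108)=483502844, p(109)=541946240, p(110)=607163746.
Final step: p(111) = p(110) + p(109) - p(106) - p(104) + p(99) + p(96) - p(89) - p(85) + p(76) + p(71) - p(60) - p(54) + p(41) + p(34) - p(19) - p(11)
= 607163746 + 541946240 - 384276336 - 304801365 + 169229875 + 118114304 - 49995925 - 30167357 + 9289091 + 4697205 - 966467 - 386155 + 44583 + 12310 - 490 - 56
= 679903203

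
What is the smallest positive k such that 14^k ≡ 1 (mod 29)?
28

29 is prime, so ord(14) divides φ(29) = 28.
Divisors of 28: 1, 2, 4, 7, 14, 28.
Repeated squaring: 14^1 ≡ 14, 14^2 ≡ 22, 14^4 ≡ 20, 14^8 ≡ 23, 14^16 ≡ 7 (mod 29).
Test 14^d mod 29 for each divisor d in increasing order:
14^1 ≡ 14
14^2 ≡ 22
14^4 ≡ 20
14^7 = 14^4·14^2·14^1 ≡ 12
14^14 = 14^8·14^4·14^2 ≡ 28
14^28 = 14^16·14^8·14^4 ≡ 1  ← first divisor giving 1
The order is 28.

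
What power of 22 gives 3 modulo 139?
31

Baby-step giant-step with step n = ⌈√139⌉ = 12.
Baby steps 22^j mod 139 (j:value) for j=0..11: 0:1, 1:22, 2:67, 3:84, 4:41, 5:68, 6:106, 7:108, 8:13, 9:8, 10:37, 11:119.
Giant-step multiplier: 22^(-12) ≡ 22^(138-12) = 22^126 ≡ 6 (mod 139).
Giant steps γ_i = 3·6^i mod 139: γ_0=3, γ_1=18, γ_2=108 (in table at j=7).
x = i·n + j = 2·12 + 7 = 31.
Check: 22^31 ≡ 3 (mod 139).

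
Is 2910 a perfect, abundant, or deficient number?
abundant

Proper divisors of 2910: sum = 1 + 2 + 3 + 5 + 6 + 10 + 15 + 30 + 97 + 194 + 291 + 485 + 582 + 970 + 1455 = 4146
Since 4146 > 2910, 2910 is abundant.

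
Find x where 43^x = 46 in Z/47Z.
23

Baby-step giant-step with step n = ⌈√47⌉ = 7.
Baby steps 43^j mod 47 (j:value) for j=0..6: 0:1, 1:43, 2:16, 3:30, 4:21, 5:10, 6:7.
Giant-step multiplier: 43^(-7) ≡ 43^(46-7) = 43^39 ≡ 5 (mod 47).
Giant steps γ_i = 46·5^i mod 47: γ_0=46, γ_1=42, γ_2=22, γ_3=16 (in table at j=2).
x = i·n + j = 3·7 + 2 = 23.
Check: 43^23 ≡ 46 (mod 47).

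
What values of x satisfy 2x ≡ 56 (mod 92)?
x ≡ 28 (mod 46)

gcd(2, 92) = 2, which divides 56, so solutions exist.
Divide through by 2: x ≡ 28 (mod 46).
The coefficient of x is now 1, so x ≡ 28 (mod 46).
Check: 2 × 28 = 56 ≡ 56 (mod 92).
x ≡ 28 (mod 46), giving 2 solutions mod 92.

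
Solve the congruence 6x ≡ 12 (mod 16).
x ≡ 2 (mod 8)

gcd(6, 16) = 2, which divides 12, so solutions exist.
Divide through by 2: 3x ≡ 6 (mod 8).
Find 3^(-1) mod 8 by the extended Euclidean algorithm:
8 = 2 × 3 + 2  ⟹  2 = (1)·8 + (-2)·3
3 = 1 × 2 + 1  ⟹  1 = (-1)·8 + (3)·3
So (3)·3 ≡ 1 (mod 8), i.e. 3^(-1) ≡ 3 (mod 8).
x ≡ 3 × 6 = 18 ≡ 2 (mod 8).
Check: 6 × 2 = 12 ≡ 12 (mod 16).
x ≡ 2 (mod 8), giving 2 solutions mod 16.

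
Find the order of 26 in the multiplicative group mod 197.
98

197 is prime, so ord(26) divides φ(197) = 196.
Divisors of 196: 1, 2, 4, 7, 14, 28, 49, 98, 196.
Repeated squaring: 26^1 ≡ 26, 26^2 ≡ 85, 26^4 ≡ 133, 26^8 ≡ 156, 26^16 ≡ 105, 26^32 ≡ 190, 26^64 ≡ 49, 26^128 ≡ 37 (mod 197).
Test 26^d mod 197 for each divisor d in increasing order:
26^1 ≡ 26
26^2 ≡ 85
26^4 ≡ 133
26^7 = 26^4·26^2·26^1 ≡ 6
26^14 = 26^8·26^4·26^2 ≡ 36
26^28 = 26^16·26^8·26^4 ≡ 114
26^49 = 26^32·26^16·26^1 ≡ 196
26^98 = 26^64·26^32·26^2 ≡ 1  ← first divisor giving 1
The order is 98.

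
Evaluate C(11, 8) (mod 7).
4

Using Lucas' theorem:
Write n=11 and k=8 in base 7:
n in base 7: [1, 4]
k in base 7: [1, 1]
C(11,8) mod 7 = ∏ C(n_i, k_i) mod 7
Digit binomials (mod 7): C(1,1) = 1; C(4,1) = 4
Product: 1 × 4 = 4 ≡ 4 (mod 7)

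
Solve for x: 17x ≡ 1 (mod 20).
13

gcd(17, 20) = 1, so the inverse exists.
Extended Euclidean algorithm on (20, 17):
20 = 1 × 17 + 3  ⟹  3 = (1)·20 + (-1)·17
17 = 5 × 3 + 2  ⟹  2 = (-5)·20 + (6)·17
3 = 1 × 2 + 1  ⟹  1 = (6)·20 + (-7)·17
So (-7)·17 ≡ 1 (mod 20), i.e. 17^(-1) ≡ -7 ≡ 13 (mod 20).
Check: 17 × 13 = 221 ≡ 1 (mod 20)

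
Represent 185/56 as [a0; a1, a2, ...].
[3; 3, 3, 2, 2]

Euclidean algorithm steps:
185 = 3 × 56 + 17
56 = 3 × 17 + 5
17 = 3 × 5 + 2
5 = 2 × 2 + 1
2 = 2 × 1 + 0
Continued fraction: [3; 3, 3, 2, 2]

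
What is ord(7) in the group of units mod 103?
51

103 is prime, so ord(7) divides φ(103) = 102.
Divisors of 102: 1, 2, 3, 6, 17, 34, 51, 102.
Repeated squaring: 7^1 ≡ 7, 7^2 ≡ 49, 7^4 ≡ 32, 7^8 ≡ 97, 7^16 ≡ 36, 7^32 ≡ 60, 7^64 ≡ 98 (mod 103).
Test 7^d mod 103 for each divisor d in increasing order:
7^1 ≡ 7
7^2 ≡ 49
7^3 = 7^2·7^1 ≡ 34
7^6 = 7^4·7^2 ≡ 23
7^17 = 7^16·7^1 ≡ 46
7^34 = 7^32·7^2 ≡ 56
7^51 = 7^32·7^16·7^2·7^1 ≡ 1  ← first divisor giving 1
The order is 51.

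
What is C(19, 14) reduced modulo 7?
1

Using Lucas' theorem:
Write n=19 and k=14 in base 7:
n in base 7: [2, 5]
k in base 7: [2, 0]
C(19,14) mod 7 = ∏ C(n_i, k_i) mod 7
Digit binomials (mod 7): C(2,2) = 1; C(5,0) = 1
Product: 1 × 1 = 1 ≡ 1 (mod 7)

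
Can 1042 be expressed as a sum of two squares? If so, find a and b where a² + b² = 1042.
9² + 31² (a=9, b=31)

Factorization: 1042 = 2 × 521
By Fermat: n is sum of two squares iff every prime p ≡ 3 (mod 4) appears to even power.
All primes ≡ 3 (mod 4) appear to even power.
Search a = 0, 1, 2, … for 1042 - a² a perfect square: first hit at a = 9: 1042 - 81 = 961 = 31².
1042 = 9² + 31² = 81 + 961 ✓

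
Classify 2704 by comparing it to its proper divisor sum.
abundant

Proper divisors of 2704: sum = 1 + 2 + 4 + 8 + 13 + 16 + 26 + 52 + 104 + 169 + 208 + 338 + 676 + 1352 = 2969
Since 2969 > 2704, 2704 is abundant.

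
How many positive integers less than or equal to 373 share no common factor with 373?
372

373 = 373
φ(n) = n × ∏(1 - 1/p) for each prime p dividing n
φ(373) = 373 × (1 - 1/373) = 372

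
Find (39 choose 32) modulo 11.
0

Using Lucas' theorem:
Write n=39 and k=32 in base 11:
n in base 11: [3, 6]
k in base 11: [2, 10]
C(39,32) mod 11 = ∏ C(n_i, k_i) mod 11
Digit binomials (mod 11): C(3,2) = 3; C(6,10) = 0 (k_i > n_i)
Product: 3 × 0 = 0 ≡ 0 (mod 11)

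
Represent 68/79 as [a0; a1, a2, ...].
[0; 1, 6, 5, 2]

Euclidean algorithm steps:
68 = 0 × 79 + 68
79 = 1 × 68 + 11
68 = 6 × 11 + 2
11 = 5 × 2 + 1
2 = 2 × 1 + 0
Continued fraction: [0; 1, 6, 5, 2]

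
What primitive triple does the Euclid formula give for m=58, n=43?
(1515, 4988, 5213)

Euclid's formula: a = m² - n², b = 2mn, c = m² + n²
m = 58, n = 43
a = 58² - 43² = 3364 - 1849 = 1515
b = 2 × 58 × 43 = 4988
c = 58² + 43² = 3364 + 1849 = 5213
Verification: 1515² + 4988² = 2295225 + 24880144 = 27175369 = 5213² ✓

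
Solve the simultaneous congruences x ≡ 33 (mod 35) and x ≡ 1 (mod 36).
1153

Using Chinese Remainder Theorem:
M = 35 × 36 = 1260
M1 = 36, M2 = 35
y1 = 36^(-1) mod 35 = 1
y2 = 35^(-1) mod 36 = 35
x = (33×36×1 + 1×35×35) mod 1260 = 1153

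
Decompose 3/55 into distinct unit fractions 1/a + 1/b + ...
1/19 + 1/523 + 1/546535

Greedy algorithm:
3/55: ceiling(55/3) = 19, use 1/19
2/1045: ceiling(1045/2) = 523, use 1/523
1/546535: ceiling(546535/1) = 546535, use 1/546535
Result: 3/55 = 1/19 + 1/523 + 1/546535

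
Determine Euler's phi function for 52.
24

52 = 2^2 × 13
φ(n) = n × ∏(1 - 1/p) for each prime p dividing n
φ(52) = 52 × (1 - 1/2) × (1 - 1/13) = 24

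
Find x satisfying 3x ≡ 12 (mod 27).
x ≡ 4 (mod 9)

gcd(3, 27) = 3, which divides 12, so solutions exist.
Divide through by 3: x ≡ 4 (mod 9).
The coefficient of x is now 1, so x ≡ 4 (mod 9).
Check: 3 × 4 = 12 ≡ 12 (mod 27).
x ≡ 4 (mod 9), giving 3 solutions mod 27.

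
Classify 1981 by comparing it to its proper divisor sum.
deficient

Proper divisors of 1981: sum = 1 + 7 + 283 = 291
Since 291 < 1981, 1981 is deficient.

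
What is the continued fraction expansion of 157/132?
[1; 5, 3, 1, 1, 3]

Euclidean algorithm steps:
157 = 1 × 132 + 25
132 = 5 × 25 + 7
25 = 3 × 7 + 4
7 = 1 × 4 + 3
4 = 1 × 3 + 1
3 = 3 × 1 + 0
Continued fraction: [1; 5, 3, 1, 1, 3]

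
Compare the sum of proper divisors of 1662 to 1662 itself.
abundant

Proper divisors of 1662: sum = 1 + 2 + 3 + 6 + 277 + 554 + 831 = 1674
Since 1674 > 1662, 1662 is abundant.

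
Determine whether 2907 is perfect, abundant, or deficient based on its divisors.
deficient

Proper divisors of 2907: sum = 1 + 3 + 9 + 17 + 19 + 51 + 57 + 153 + 171 + 323 + 969 = 1773
Since 1773 < 2907, 2907 is deficient.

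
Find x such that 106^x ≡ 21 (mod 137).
63

Baby-step giant-step with step n = ⌈√137⌉ = 12.
Baby steps 106^j mod 137 (j:value) for j=0..11: 0:1, 1:106, 2:2, 3:75, 4:4, 5:13, 6:8, 7:26, 8:16, 9:52, 10:32, 11:104.
Giant-step multiplier: 106^(-12) ≡ 106^(136-12) = 106^124 ≡ 15 (mod 137).
Giant steps γ_i = 21·15^i mod 137: γ_0=21, γ_1=41, γ_2=67, γ_3=46, γ_4=5, γ_5=75 (in table at j=3).
x = i·n + j = 5·12 + 3 = 63.
Check: 106^63 ≡ 21 (mod 137).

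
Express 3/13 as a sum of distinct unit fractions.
1/5 + 1/33 + 1/2145

Greedy algorithm:
3/13: ceiling(13/3) = 5, use 1/5
2/65: ceiling(65/2) = 33, use 1/33
1/2145: ceiling(2145/1) = 2145, use 1/2145
Result: 3/13 = 1/5 + 1/33 + 1/2145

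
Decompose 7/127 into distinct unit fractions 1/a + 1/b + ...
1/19 + 1/403 + 1/194488 + 1/189127716232

Greedy algorithm:
7/127: ceiling(127/7) = 19, use 1/19
6/2413: ceiling(2413/6) = 403, use 1/403
5/972439: ceiling(972439/5) = 194488, use 1/194488
1/189127716232: ceiling(189127716232/1) = 189127716232, use 1/189127716232
Result: 7/127 = 1/19 + 1/403 + 1/194488 + 1/189127716232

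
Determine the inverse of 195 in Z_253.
205

gcd(195, 253) = 1, so the inverse exists.
Extended Euclidean algorithm on (253, 195):
253 = 1 × 195 + 58  ⟹  58 = (1)·253 + (-1)·195
195 = 3 × 58 + 21  ⟹  21 = (-3)·253 + (4)·195
58 = 2 × 21 + 16  ⟹  16 = (7)·253 + (-9)·195
21 = 1 × 16 + 5  ⟹  5 = (-10)·253 + (13)·195
16 = 3 × 5 + 1  ⟹  1 = (37)·253 + (-48)·195
So (-48)·195 ≡ 1 (mod 253), i.e. 195^(-1) ≡ -48 ≡ 205 (mod 253).
Check: 195 × 205 = 39975 ≡ 1 (mod 253)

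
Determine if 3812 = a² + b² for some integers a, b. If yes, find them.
26² + 56² (a=26, b=56)

Factorization: 3812 = 2^2 × 953
By Fermat: n is sum of two squares iff every prime p ≡ 3 (mod 4) appears to even power.
All primes ≡ 3 (mod 4) appear to even power.
Search a = 0, 1, 2, … for 3812 - a² a perfect square: first hit at a = 26: 3812 - 676 = 3136 = 56².
3812 = 26² + 56² = 676 + 3136 ✓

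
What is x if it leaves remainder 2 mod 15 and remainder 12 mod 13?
77

Using Chinese Remainder Theorem:
M = 15 × 13 = 195
M1 = 13, M2 = 15
y1 = 13^(-1) mod 15 = 7
y2 = 15^(-1) mod 13 = 7
x = (2×13×7 + 12×15×7) mod 195 = 77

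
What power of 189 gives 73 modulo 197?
113

Baby-step giant-step with step n = ⌈√197⌉ = 15.
Baby steps 189^j mod 197 (j:value) for j=0..14: 0:1, 1:189, 2:64, 3:79, 4:156, 5:131, 6:134, 7:110, 8:105, 9:145, 10:22, 11:21, 12:29, 13:162, 14:83.
Giant-step multiplier: 189^(-15) ≡ 189^(196-15) = 189^181 ≡ 170 (mod 197).
Giant steps γ_i = 73·170^i mod 197: γ_0=73, γ_1=196, γ_2=27, γ_3=59, γ_4=180, γ_5=65, γ_6=18, γ_7=105 (in table at j=8).
x = i·n + j = 7·15 + 8 = 113.
Check: 189^113 ≡ 73 (mod 197).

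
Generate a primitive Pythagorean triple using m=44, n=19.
(1575, 1672, 2297)

Euclid's formula: a = m² - n², b = 2mn, c = m² + n²
m = 44, n = 19
a = 44² - 19² = 1936 - 361 = 1575
b = 2 × 44 × 19 = 1672
c = 44² + 19² = 1936 + 361 = 2297
Verification: 1575² + 1672² = 2480625 + 2795584 = 5276209 = 2297² ✓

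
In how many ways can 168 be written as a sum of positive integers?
228204732751

p(n) counts ways to write n as a sum of positive integers (order ignored).
Euler's pentagonal recurrence: p(k) = p(k-1) + p(k-2) - p(k-5) - p(k-7) + p(k-12) + p(k-15) - ... (offsets j(3j∓1)/2, signs ++--, p(0)=1, p(<0)=0).
DP table for k = 0..167: p(0)=1, p(1)=1, p(2)=2, p(3)=3, p(4)=5, p(5)=7, p(6)=11, p(7)=15, p(8)=22, p(9)=30, p(10)=42, p(11)=56, p(12)=77, p(13)=101, p(14)=135, p(15)=176, p(16)=231, p(17)=297, p(18)=385, p(19)=490, p(20)=627, p(21)=792, p(22)=1002, p(23)=1255, p(24)=1575, p(25)=1958, p(26)=2436, p(27)=3010, p(28)=3718, p(29)=4565, p(30)=5604, p(31)=6842, p(32)=8349, p(33)=10143, p(34)=12310, p(35)=14883, p(36)=17977, p(37)=21637, p(38)=26015, p(39)=31185, p(40)=37338, p(41)=44583, p(42)=53174, p(43)=63261, p(44)=75175, p(45)=89134, p(46)=105558, p(47)=124754, p(48)=147273, p(49)=173525, p(50)=204226, p(51)=239943, p(52)=281589, p(53)=329931, p(54)=386155, p(55)=451276, p(56)=526823, p(57)=614154, p(58)=715220, p(59)=831820, p(60)=966467, p(61)=1121505, p(62)=1300156, p(63)=1505499, p(64)=1741630, p(65)=2012558, p(66)=2323520, p(67)=2679689, p(68)=3087735, p(69)=3554345, p(70)=4087968, p(71)=4697205, p(72)=5392783, p(73)=6185689, p(74)=7089500, p(75)=8118264, p(76)=9289091, p(77)=10619863, p(78)=12132164, p(79)=13848650, p(80)=15796476, p(81)=18004327, p(82)=20506255, p(83)=23338469, p(84)=26543660, p(85)=30167357, p(86)=34262962, p(87)=38887673, p(88)=44108109, p(89)=49995925, p(90)=56634173, p(91)=64112359, p(92)=72533807, p(93)=82010177, p(94)=92669720, p(95)=104651419, p(96)=118114304, p(97)=133230930, p(98)=150198136, p(99)=169229875, p(100)=190569292, p(101)=214481126, p(102)=241265379, p(103)=271248950, p(104)=304801365, p(105)=342325709, p(106)=384276336, p(107)=431149389, p(108)=483502844, p(109)=541946240, p(110)=607163746, p(111)=679903203, p(112)=761002156, p(113)=851376628, p(114)=952050665, p(115)=1064144451, p(116)=1188908248, p(117)=1327710076, p(118)=1482074143, p(119)=1653668665, p(120)=1844349560, p(121)=2056148051, p(122)=2291320912, p(123)=2552338241, p(124)=2841940500, p(125)=3163127352, p(126)=3519222692, p(127)=3913864295, p(128)=4351078600, p(129)=4835271870, p(130)=5371315400, p(131)=5964539504, p(132)=6620830889, p(133)=7346629512, p(134)=8149040695, p(135)=9035836076, p(136)=10015581680, p(137)=11097645016, p(138)=12292341831, p(139)=13610949895, p(140)=15065878135, p(141)=16670689208, p(142)=18440293320, p(143)=20390982757, p(144)=22540654445, p(145)=24908858009, p(146)=27517052599, p(147)=30388671978, p(148)=33549419497, p(149)=37027355200, p(150)=40853235313, p(151)=45060624582, p(152)=49686288421, p(153)=54770336324, p(154)=60356673280, p(155)=66493182097, p(156)=73232243759, p(157)=80630964769, p(158)=88751778802, p(159)=97662728555, p(160)=107438159466, p(161)=118159068427, p(162)=129913904637, p(163)=142798995930, p(164)=156919475295, p(165)=172389800255, p(166)=189334822579, p(167)=207890420102.
Final step: p(168) = p(167) + p(166) - p(163) - p(161) + p(156) + p(153) - p(146) - p(142) + p(133) + p(128) - p(117) - p(111) + p(98) + p(91) - p(76) - p(68) + p(51) + p(42) - p(23) - p(13)
= 207890420102 + 189334822579 - 142798995930 - 118159068427 + 73232243759 + 54770336324 - 27517052599 - 18440293320 + 7346629512 + 4351078600 - 1327710076 - 679903203 + 150198136 + 64112359 - 9289091 - 3087735 + 239943 + 53174 - 1255 - 101
= 228204732751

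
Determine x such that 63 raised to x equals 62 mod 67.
24

Baby-step giant-step with step n = ⌈√67⌉ = 9.
Baby steps 63^j mod 67 (j:value) for j=0..8: 0:1, 1:63, 2:16, 3:3, 4:55, 5:48, 6:9, 7:31, 8:10.
Giant-step multiplier: 63^(-9) ≡ 63^(66-9) = 63^57 ≡ 5 (mod 67).
Giant steps γ_i = 62·5^i mod 67: γ_0=62, γ_1=42, γ_2=9 (in table at j=6).
x = i·n + j = 2·9 + 6 = 24.
Check: 63^24 ≡ 62 (mod 67).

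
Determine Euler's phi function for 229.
228

229 = 229
φ(n) = n × ∏(1 - 1/p) for each prime p dividing n
φ(229) = 229 × (1 - 1/229) = 228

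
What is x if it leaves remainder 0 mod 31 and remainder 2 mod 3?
62

Using Chinese Remainder Theorem:
M = 31 × 3 = 93
M1 = 3, M2 = 31
y1 = 3^(-1) mod 31 = 21
y2 = 31^(-1) mod 3 = 1
x = (0×3×21 + 2×31×1) mod 93 = 62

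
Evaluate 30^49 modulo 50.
0

Repeated squaring. Binary of 49 = 110001.
30^1 ≡ 30 (mod 50); 30^2 ≡ 0 (mod 50); 30^4 ≡ 0 (mod 50); 30^8 ≡ 0 (mod 50); 30^16 ≡ 0 (mod 50); 30^32 ≡ 0 (mod 50)
30^49 = 30^1 × 30^16 × 30^32 ≡ 0 (mod 50)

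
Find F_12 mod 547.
144

Matrix identity: Q^n = [[F_(n+1), F_n], [F_n, F_(n-1)]] with Q = [[1,1],[1,0]].
n = 12 = 1100₂. Square-and-multiply, entries mod 547:
Q^1 = [[1,1],[1,0]]
Q^3 = (Q^1)²·Q = [[3,2],[2,1]]
Q^6 = (Q^3)² = [[13,8],[8,5]]
Q^12 = (Q^6)² = [[233,144],[144,89]]
F_12 mod 547 = Q^12[0][1] = 144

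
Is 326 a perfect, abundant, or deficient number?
deficient

Proper divisors of 326: sum = 1 + 2 + 163 = 166
Since 166 < 326, 326 is deficient.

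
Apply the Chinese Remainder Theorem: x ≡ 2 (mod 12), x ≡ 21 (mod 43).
494

Using Chinese Remainder Theorem:
M = 12 × 43 = 516
M1 = 43, M2 = 12
y1 = 43^(-1) mod 12 = 7
y2 = 12^(-1) mod 43 = 18
x = (2×43×7 + 21×12×18) mod 516 = 494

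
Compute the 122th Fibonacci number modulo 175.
111

Matrix identity: Q^n = [[F_(n+1), F_n], [F_n, F_(n-1)]] with Q = [[1,1],[1,0]].
n = 122 = 1111010₂. Square-and-multiply, entries mod 175:
Q^1 = [[1,1],[1,0]]
Q^3 = (Q^1)²·Q = [[3,2],[2,1]]
Q^7 = (Q^3)²·Q = [[21,13],[13,8]]
Q^15 = (Q^7)²·Q = [[112,85],[85,27]]
Q^30 = (Q^15)² = [[169,90],[90,79]]
Q^61 = (Q^30)²·Q = [[6,86],[86,95]]
Q^122 = (Q^61)² = [[82,111],[111,146]]
F_122 mod 175 = Q^122[0][1] = 111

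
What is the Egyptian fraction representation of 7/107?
1/16 + 1/343 + 1/195739 + 1/114941072624

Greedy algorithm:
7/107: ceiling(107/7) = 16, use 1/16
5/1712: ceiling(1712/5) = 343, use 1/343
3/587216: ceiling(587216/3) = 195739, use 1/195739
1/114941072624: ceiling(114941072624/1) = 114941072624, use 1/114941072624
Result: 7/107 = 1/16 + 1/343 + 1/195739 + 1/114941072624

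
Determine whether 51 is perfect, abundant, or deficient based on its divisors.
deficient

Proper divisors of 51: sum = 1 + 3 + 17 = 21
Since 21 < 51, 51 is deficient.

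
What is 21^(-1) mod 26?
5

gcd(21, 26) = 1, so the inverse exists.
Extended Euclidean algorithm on (26, 21):
26 = 1 × 21 + 5  ⟹  5 = (1)·26 + (-1)·21
21 = 4 × 5 + 1  ⟹  1 = (-4)·26 + (5)·21
So (5)·21 ≡ 1 (mod 26), i.e. 21^(-1) ≡ 5 (mod 26).
Check: 21 × 5 = 105 ≡ 1 (mod 26)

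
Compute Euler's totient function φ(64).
32

64 = 2^6
φ(n) = n × ∏(1 - 1/p) for each prime p dividing n
φ(64) = 64 × (1 - 1/2) = 32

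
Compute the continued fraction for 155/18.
[8; 1, 1, 1, 1, 3]

Euclidean algorithm steps:
155 = 8 × 18 + 11
18 = 1 × 11 + 7
11 = 1 × 7 + 4
7 = 1 × 4 + 3
4 = 1 × 3 + 1
3 = 3 × 1 + 0
Continued fraction: [8; 1, 1, 1, 1, 3]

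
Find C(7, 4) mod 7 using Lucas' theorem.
0

Using Lucas' theorem:
Write n=7 and k=4 in base 7:
n in base 7: [1, 0]
k in base 7: [0, 4]
C(7,4) mod 7 = ∏ C(n_i, k_i) mod 7
Digit binomials (mod 7): C(1,0) = 1; C(0,4) = 0 (k_i > n_i)
Product: 1 × 0 = 0 ≡ 0 (mod 7)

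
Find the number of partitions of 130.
5371315400

p(n) counts ways to write n as a sum of positive integers (order ignored).
Euler's pentagonal recurrence: p(k) = p(k-1) + p(k-2) - p(k-5) - p(k-7) + p(k-12) + p(k-15) - ... (offsets j(3j∓1)/2, signs ++--, p(0)=1, p(<0)=0).
DP table for k = 0..129: p(0)=1, p(1)=1, p(2)=2, p(3)=3, p(4)=5, p(5)=7, p(6)=11, p(7)=15, p(8)=22, p(9)=30, p(10)=42, p(11)=56, p(12)=77, p(13)=101, p(14)=135, p(15)=176, p(16)=231, p(17)=297, p(18)=385, p(19)=490, p(20)=627, p(21)=792, p(22)=1002, p(23)=1255, p(24)=1575, p(25)=1958, p(26)=2436, p(27)=3010, p(28)=3718, p(29)=4565, p(30)=5604, p(31)=6842, p(32)=8349, p(33)=10143, p(34)=12310, p(35)=14883, p(36)=17977, p(37)=21637, p(38)=26015, p(39)=31185, p(40)=37338, p(41)=44583, p(42)=53174, p(43)=63261, p(44)=75175, p(45)=89134, p(46)=105558, p(47)=124754, p(48)=147273, p(49)=173525, p(50)=204226, p(51)=239943, p(52)=281589, p(53)=329931, p(54)=386155, p(55)=451276, p(56)=526823, p(57)=614154, p(58)=715220, p(59)=831820, p(60)=966467, p(61)=1121505, p(62)=1300156, p(63)=1505499, p(64)=1741630, p(65)=2012558, p(66)=2323520, p(67)=2679689, p(68)=3087735, p(69)=3554345, p(70)=4087968, p(71)=4697205, p(72)=5392783, p(73)=6185689, p(74)=7089500, p(75)=8118264, p(76)=9289091, p(77)=10619863, p(78)=12132164, p(79)=13848650, p(80)=15796476, p(81)=18004327, p(82)=20506255, p(83)=23338469, p(84)=26543660, p(85)=30167357, p(86)=34262962, p(87)=38887673, p(88)=44108109, p(89)=49995925, p(90)=56634173, p(91)=64112359, p(92)=72533807, p(93)=82010177, p(94)=92669720, p(95)=104651419, p(96)=118114304, p(97)=133230930, p(98)=150198136, p(99)=169229875, p(100)=190569292, p(101)=214481126, p(102)=241265379, p(103)=271248950, p(104)=304801365, p(105)=342325709, p(106)=384276336, p(107)=431149389, p(108)=483502844, p(109)=541946240, p(110)=607163746, p(111)=679903203, p(112)=761002156, p(113)=851376628, p(114)=952050665, p(115)=1064144451, p(116)=1188908248, p(117)=1327710076, p(118)=1482074143, p(119)=1653668665, p(120)=1844349560, p(121)=2056148051, p(122)=2291320912, p(123)=2552338241, p(124)=2841940500, p(125)=3163127352, p(126)=3519222692, p(127)=3913864295, p(128)=4351078600, p(129)=4835271870.
Final step: p(130) = p(129) + p(128) - p(125) - p(123) + p(118) + p(115) - p(108) - p(104) + p(95) + p(90) - p(79) - p(73) + p(60) + p(53) - p(38) - p(30) + p(13) + p(4)
= 4835271870 + 4351078600 - 3163127352 - 2552338241 + 1482074143 + 1064144451 - 483502844 - 304801365 + 104651419 + 56634173 - 13848650 - 6185689 + 966467 + 329931 - 26015 - 5604 + 101 + 5
= 5371315400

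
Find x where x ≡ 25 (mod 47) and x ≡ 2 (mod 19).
401

Using Chinese Remainder Theorem:
M = 47 × 19 = 893
M1 = 19, M2 = 47
y1 = 19^(-1) mod 47 = 5
y2 = 47^(-1) mod 19 = 17
x = (25×19×5 + 2×47×17) mod 893 = 401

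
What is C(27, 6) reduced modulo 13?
0

Using Lucas' theorem:
Write n=27 and k=6 in base 13:
n in base 13: [2, 1]
k in base 13: [0, 6]
C(27,6) mod 13 = ∏ C(n_i, k_i) mod 13
Digit binomials (mod 13): C(2,0) = 1; C(1,6) = 0 (k_i > n_i)
Product: 1 × 0 = 0 ≡ 0 (mod 13)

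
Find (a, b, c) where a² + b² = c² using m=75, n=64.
(1529, 9600, 9721)

Euclid's formula: a = m² - n², b = 2mn, c = m² + n²
m = 75, n = 64
a = 75² - 64² = 5625 - 4096 = 1529
b = 2 × 75 × 64 = 9600
c = 75² + 64² = 5625 + 4096 = 9721
Verification: 1529² + 9600² = 2337841 + 92160000 = 94497841 = 9721² ✓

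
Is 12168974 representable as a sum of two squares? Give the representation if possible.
Not possible

Factorization: 12168974 = 2 × 17 × 71^3
By Fermat: n is sum of two squares iff every prime p ≡ 3 (mod 4) appears to even power.
Prime(s) ≡ 3 (mod 4) with odd exponent: [(71, 3)]
Therefore 12168974 cannot be expressed as a² + b².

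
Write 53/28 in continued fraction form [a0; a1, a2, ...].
[1; 1, 8, 3]

Euclidean algorithm steps:
53 = 1 × 28 + 25
28 = 1 × 25 + 3
25 = 8 × 3 + 1
3 = 3 × 1 + 0
Continued fraction: [1; 1, 8, 3]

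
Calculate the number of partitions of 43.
63261

p(n) counts ways to write n as a sum of positive integers (order ignored).
Euler's pentagonal recurrence: p(k) = p(k-1) + p(k-2) - p(k-5) - p(k-7) + p(k-12) + p(k-15) - ... (offsets j(3j∓1)/2, signs ++--, p(0)=1, p(<0)=0).
DP table for k = 0..42: p(0)=1, p(1)=1, p(2)=2, p(3)=3, p(4)=5, p(5)=7, p(6)=11, p(7)=15, p(8)=22, p(9)=30, p(10)=42, p(11)=56, p(12)=77, p(13)=101, p(14)=135, p(15)=176, p(16)=231, p(17)=297, p(18)=385, p(19)=490, p(20)=627, p(21)=792, p(22)=1002, p(23)=1255, p(24)=1575, p(25)=1958, p(26)=2436, p(27)=3010, p(28)=3718, p(29)=4565, p(30)=5604, p(31)=6842, p(32)=8349, p(33)=10143, p(34)=12310, p(35)=14883, p(36)=17977, p(37)=21637, p(38)=26015, p(39)=31185, p(40)=37338, p(41)=44583, p(42)=53174.
Final step: p(43) = p(42) + p(41) - p(38) - p(36) + p(31) + p(28) - p(21) - p(17) + p(8) + p(3)
= 53174 + 44583 - 26015 - 17977 + 6842 + 3718 - 792 - 297 + 22 + 3
= 63261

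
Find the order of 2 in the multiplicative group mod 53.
52

53 is prime, so ord(2) divides φ(53) = 52.
Divisors of 52: 1, 2, 4, 13, 26, 52.
Repeated squaring: 2^1 ≡ 2, 2^2 ≡ 4, 2^4 ≡ 16, 2^8 ≡ 44, 2^16 ≡ 28, 2^32 ≡ 42 (mod 53).
Test 2^d mod 53 for each divisor d in increasing order:
2^1 ≡ 2
2^2 ≡ 4
2^4 ≡ 16
2^13 = 2^8·2^4·2^1 ≡ 30
2^26 = 2^16·2^8·2^2 ≡ 52
2^52 = 2^32·2^16·2^4 ≡ 1  ← first divisor giving 1
The order is 52.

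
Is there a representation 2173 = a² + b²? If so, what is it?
18² + 43² (a=18, b=43)

Factorization: 2173 = 41 × 53
By Fermat: n is sum of two squares iff every prime p ≡ 3 (mod 4) appears to even power.
All primes ≡ 3 (mod 4) appear to even power.
Search a = 0, 1, 2, … for 2173 - a² a perfect square: first hit at a = 18: 2173 - 324 = 1849 = 43².
2173 = 18² + 43² = 324 + 1849 ✓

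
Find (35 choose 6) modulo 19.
9

Using Lucas' theorem:
Write n=35 and k=6 in base 19:
n in base 19: [1, 16]
k in base 19: [0, 6]
C(35,6) mod 19 = ∏ C(n_i, k_i) mod 19
Digit binomials (mod 19): C(1,0) = 1; C(16,6) = 8008 ≡ 9
Product: 1 × 9 = 9 ≡ 9 (mod 19)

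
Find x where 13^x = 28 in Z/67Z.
43

Baby-step giant-step with step n = ⌈√67⌉ = 9.
Baby steps 13^j mod 67 (j:value) for j=0..8: 0:1, 1:13, 2:35, 3:53, 4:19, 5:46, 6:62, 7:2, 8:26.
Giant-step multiplier: 13^(-9) ≡ 13^(66-9) = 13^57 ≡ 45 (mod 67).
Giant steps γ_i = 28·45^i mod 67: γ_0=28, γ_1=54, γ_2=18, γ_3=6, γ_4=2 (in table at j=7).
x = i·n + j = 4·9 + 7 = 43.
Check: 13^43 ≡ 28 (mod 67).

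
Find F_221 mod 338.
67

Matrix identity: Q^n = [[F_(n+1), F_n], [F_n, F_(n-1)]] with Q = [[1,1],[1,0]].
n = 221 = 11011101₂. Square-and-multiply, entries mod 338:
Q^1 = [[1,1],[1,0]]
Q^3 = (Q^1)²·Q = [[3,2],[2,1]]
Q^6 = (Q^3)² = [[13,8],[8,5]]
Q^13 = (Q^6)²·Q = [[39,233],[233,144]]
Q^27 = (Q^13)²·Q = [[91,40],[40,51]]
Q^55 = (Q^27)²·Q = [[13,79],[79,272]]
Q^110 = (Q^55)² = [[326,207],[207,119]]
Q^221 = (Q^110)²·Q = [[246,67],[67,179]]
F_221 mod 338 = Q^221[0][1] = 67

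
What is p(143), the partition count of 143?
20390982757

p(n) counts ways to write n as a sum of positive integers (order ignored).
Euler's pentagonal recurrence: p(k) = p(k-1) + p(k-2) - p(k-5) - p(k-7) + p(k-12) + p(k-15) - ... (offsets j(3j∓1)/2, signs ++--, p(0)=1, p(<0)=0).
DP table for k = 0..142: p(0)=1, p(1)=1, p(2)=2, p(3)=3, p(4)=5, p(5)=7, p(6)=11, p(7)=15, p(8)=22, p(9)=30, p(10)=42, p(11)=56, p(12)=77, p(13)=101, p(14)=135, p(15)=176, p(16)=231, p(17)=297, p(18)=385, p(19)=490, p(20)=627, p(21)=792, p(22)=1002, p(23)=1255, p(24)=1575, p(25)=1958, p(26)=2436, p(27)=3010, p(28)=3718, p(29)=4565, p(30)=5604, p(31)=6842, p(32)=8349, p(33)=10143, p(34)=12310, p(35)=14883, p(36)=17977, p(37)=21637, p(38)=26015, p(39)=31185, p(40)=37338, p(41)=44583, p(42)=53174, p(43)=63261, p(44)=75175, p(45)=89134, p(46)=105558, p(47)=124754, p(48)=147273, p(49)=173525, p(50)=204226, p(51)=239943, p(52)=281589, p(53)=329931, p(54)=386155, p(55)=451276, p(56)=526823, p(57)=614154, p(58)=715220, p(59)=831820, p(60)=966467, p(61)=1121505, p(62)=1300156, p(63)=1505499, p(64)=1741630, p(65)=2012558, p(66)=2323520, p(67)=2679689, p(68)=3087735, p(69)=3554345, p(70)=4087968, p(71)=4697205, p(72)=5392783, p(73)=6185689, p(74)=7089500, p(75)=8118264, p(76)=9289091, p(77)=10619863, p(78)=12132164, p(79)=13848650, p(80)=15796476, p(81)=18004327, p(82)=20506255, p(83)=23338469, p(84)=26543660, p(85)=30167357, p(86)=34262962, p(87)=38887673, p(88)=44108109, p(89)=49995925, p(90)=56634173, p(91)=64112359, p(92)=72533807, p(93)=82010177, p(94)=92669720, p(95)=104651419, p(96)=118114304, p(97)=133230930, p(98)=150198136, p(99)=169229875, p(100)=190569292, p(101)=214481126, p(102)=241265379, p(103)=271248950, p(104)=304801365, p(105)=342325709, p(106)=384276336, p(107)=431149389, p(108)=483502844, p(109)=541946240, p(110)=607163746, p(111)=679903203, p(112)=761002156, p(113)=851376628, p(114)=952050665, p(115)=1064144451, p(116)=1188908248, p(117)=1327710076, p(118)=1482074143, p(119)=1653668665, p(120)=1844349560, p(121)=2056148051, p(122)=2291320912, p(123)=2552338241, p(124)=2841940500, p(125)=3163127352, p(126)=3519222692, p(127)=3913864295, p(128)=4351078600, p(129)=4835271870, p(130)=5371315400, p(131)=5964539504, p(132)=6620830889, p(133)=7346629512, p(134)=8149040695, p(135)=9035836076, p(136)=10015581680, p(137)=11097645016, p(138)=12292341831, p(139)=13610949895, p(140)=15065878135, p(141)=16670689208, p(142)=18440293320.
Final step: p(143) = p(142) + p(141) - p(138) - p(136) + p(131) + p(128) - p(121) - p(117) + p(108) + p(103) - p(92) - p(86) + p(73) + p(66) - p(51) - p(43) + p(26) + p(17)
= 18440293320 + 16670689208 - 12292341831 - 10015581680 + 5964539504 + 4351078600 - 2056148051 - 1327710076 + 483502844 + 271248950 - 72533807 - 34262962 + 6185689 + 2323520 - 239943 - 63261 + 2436 + 297
= 20390982757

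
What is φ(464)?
224

464 = 2^4 × 29
φ(n) = n × ∏(1 - 1/p) for each prime p dividing n
φ(464) = 464 × (1 - 1/2) × (1 - 1/29) = 224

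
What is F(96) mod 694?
172

Matrix identity: Q^n = [[F_(n+1), F_n], [F_n, F_(n-1)]] with Q = [[1,1],[1,0]].
n = 96 = 1100000₂. Square-and-multiply, entries mod 694:
Q^1 = [[1,1],[1,0]]
Q^3 = (Q^1)²·Q = [[3,2],[2,1]]
Q^6 = (Q^3)² = [[13,8],[8,5]]
Q^12 = (Q^6)² = [[233,144],[144,89]]
Q^24 = (Q^12)² = [[73,564],[564,203]]
Q^48 = (Q^24)² = [[21,208],[208,507]]
Q^96 = (Q^48)² = [[677,172],[172,505]]
F_96 mod 694 = Q^96[0][1] = 172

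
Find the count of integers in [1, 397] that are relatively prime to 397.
396

397 = 397
φ(n) = n × ∏(1 - 1/p) for each prime p dividing n
φ(397) = 397 × (1 - 1/397) = 396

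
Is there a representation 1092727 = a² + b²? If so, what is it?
Not possible

Factorization: 1092727 = 103^3
By Fermat: n is sum of two squares iff every prime p ≡ 3 (mod 4) appears to even power.
Prime(s) ≡ 3 (mod 4) with odd exponent: [(103, 3)]
Therefore 1092727 cannot be expressed as a² + b².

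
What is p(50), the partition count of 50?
204226

p(n) counts ways to write n as a sum of positive integers (order ignored).
Euler's pentagonal recurrence: p(k) = p(k-1) + p(k-2) - p(k-5) - p(k-7) + p(k-12) + p(k-15) - ... (offsets j(3j∓1)/2, signs ++--, p(0)=1, p(<0)=0).
DP table for k = 0..49: p(0)=1, p(1)=1, p(2)=2, p(3)=3, p(4)=5, p(5)=7, p(6)=11, p(7)=15, p(8)=22, p(9)=30, p(10)=42, p(11)=56, p(12)=77, p(13)=101, p(14)=135, p(15)=176, p(16)=231, p(17)=297, p(18)=385, p(19)=490, p(20)=627, p(21)=792, p(22)=1002, p(23)=1255, p(24)=1575, p(25)=1958, p(26)=2436, p(27)=3010, p(28)=3718, p(29)=4565, p(30)=5604, p(31)=6842, p(32)=8349, p(33)=10143, p(34)=12310, p(35)=14883, p(36)=17977, p(37)=21637, p(38)=26015, p(39)=31185, p(40)=37338, p(41)=44583, p(42)=53174, p(43)=63261, p(44)=75175, p(45)=89134, p(46)=105558, p(47)=124754, p(48)=147273, p(49)=173525.
Final step: p(50) = p(49) + p(48) - p(45) - p(43) + p(38) + p(35) - p(28) - p(24) + p(15) + p(10)
= 173525 + 147273 - 89134 - 63261 + 26015 + 14883 - 3718 - 1575 + 176 + 42
= 204226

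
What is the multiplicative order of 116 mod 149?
74

149 is prime, so ord(116) divides φ(149) = 148.
Divisors of 148: 1, 2, 4, 37, 74, 148.
Repeated squaring: 116^1 ≡ 116, 116^2 ≡ 46, 116^4 ≡ 30, 116^8 ≡ 6, 116^16 ≡ 36, 116^32 ≡ 104, 116^64 ≡ 88, 116^128 ≡ 145 (mod 149).
Test 116^d mod 149 for each divisor d in increasing order:
116^1 ≡ 116
116^2 ≡ 46
116^4 ≡ 30
116^37 = 116^32·116^4·116^1 ≡ 148
116^74 = 116^64·116^8·116^2 ≡ 1  ← first divisor giving 1
The order is 74.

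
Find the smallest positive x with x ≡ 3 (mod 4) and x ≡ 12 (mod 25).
87

Using Chinese Remainder Theorem:
M = 4 × 25 = 100
M1 = 25, M2 = 4
y1 = 25^(-1) mod 4 = 1
y2 = 4^(-1) mod 25 = 19
x = (3×25×1 + 12×4×19) mod 100 = 87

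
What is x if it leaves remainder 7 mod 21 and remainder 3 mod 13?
133

Using Chinese Remainder Theorem:
M = 21 × 13 = 273
M1 = 13, M2 = 21
y1 = 13^(-1) mod 21 = 13
y2 = 21^(-1) mod 13 = 5
x = (7×13×13 + 3×21×5) mod 273 = 133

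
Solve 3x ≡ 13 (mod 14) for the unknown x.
x ≡ 9 (mod 14)

gcd(3, 14) = 1, which divides 13, so solutions exist.
Find 3^(-1) mod 14 by the extended Euclidean algorithm:
14 = 4 × 3 + 2  ⟹  2 = (1)·14 + (-4)·3
3 = 1 × 2 + 1  ⟹  1 = (-1)·14 + (5)·3
So (5)·3 ≡ 1 (mod 14), i.e. 3^(-1) ≡ 5 (mod 14).
x ≡ 5 × 13 = 65 ≡ 9 (mod 14).
Check: 3 × 9 = 27 ≡ 13 (mod 14).
Unique solution: x ≡ 9 (mod 14)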